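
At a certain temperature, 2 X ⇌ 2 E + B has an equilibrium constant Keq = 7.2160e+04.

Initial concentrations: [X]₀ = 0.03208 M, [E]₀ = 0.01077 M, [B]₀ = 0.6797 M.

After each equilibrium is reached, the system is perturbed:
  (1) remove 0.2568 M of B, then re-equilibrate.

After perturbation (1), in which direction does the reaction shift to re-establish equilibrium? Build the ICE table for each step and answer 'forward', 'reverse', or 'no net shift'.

Direction: forward

Q₀ = 0.07661 vs Keq = 7.2160e+04 ⇒ Q<K, forward
Step 1:
                   X          E          B
  Initial    0.03208    0.01077     0.6797
  Change    -0.03195    0.03195    0.01597
  Equil   1.3264e-04    0.04272     0.6957
  solve Keq expr → x = 0.01597; check Q = 7.2160e+04
Then remove 0.2568 M of B.
Step 2:
                   X          E          B
  Initial 1.3264e-04    0.04272     0.4389
  Change  -2.7219e-05 2.7219e-05 1.3609e-05
  Equil   1.0542e-04    0.04274     0.4389
  solve Keq expr → x = 1.3609e-05; check Q = 7.2160e+04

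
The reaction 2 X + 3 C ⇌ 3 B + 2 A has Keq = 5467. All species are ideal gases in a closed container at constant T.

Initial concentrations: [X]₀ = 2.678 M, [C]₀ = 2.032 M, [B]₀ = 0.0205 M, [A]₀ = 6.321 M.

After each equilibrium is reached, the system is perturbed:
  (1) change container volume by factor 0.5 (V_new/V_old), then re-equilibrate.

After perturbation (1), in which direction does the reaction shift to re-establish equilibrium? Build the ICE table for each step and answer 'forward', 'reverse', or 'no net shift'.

Q₀ = 5.7206e-06 vs Keq = 5467 ⇒ Q<K, forward
Step 1:
                    X           C           B           A
  Initial       2.678       2.032      0.0205       6.321
  Change       -1.161      -1.742       1.742       1.161
  Equil         1.517        0.29       1.763       7.482
  solve Keq expr → x = 0.5807; check Q = 5467
Then change container volume by factor 0.5 (V_new/V_old).
Step 2:
                    X           C           B           A
  Initial       3.033      0.5799       3.525       14.96
  Change            0           0           0           0
  Equil         3.033      0.5799       3.525       14.96
  solve Keq expr → x = 0; check Q = 5467

Direction: no net shift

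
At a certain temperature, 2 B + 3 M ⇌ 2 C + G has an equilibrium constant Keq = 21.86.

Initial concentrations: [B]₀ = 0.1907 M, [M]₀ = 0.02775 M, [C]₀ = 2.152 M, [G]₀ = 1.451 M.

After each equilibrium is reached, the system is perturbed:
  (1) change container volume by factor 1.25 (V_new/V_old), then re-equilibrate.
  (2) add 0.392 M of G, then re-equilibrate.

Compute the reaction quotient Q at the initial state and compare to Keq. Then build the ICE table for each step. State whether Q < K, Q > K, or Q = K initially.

Q₀ = 8.6469e+06 vs Keq = 21.86 ⇒ Q>K, reverse
Step 1:
                    B           M           C           G
  Initial      0.1907     0.02775       2.152       1.451
  Change       0.4619      0.6929     -0.4619      -0.231
  Equil        0.6526      0.7207        1.69        1.22
  solve Keq expr → x = -0.231; check Q = 21.86
Then change container volume by factor 1.25 (V_new/V_old).
Step 2:
                    B           M           C           G
  Initial      0.5221      0.5765       1.352       0.976
  Change      0.03379     0.05068    -0.03379    -0.01689
  Equil        0.5559      0.6272       1.318      0.9591
  solve Keq expr → x = -0.01689; check Q = 21.86
Then add 0.392 M of G.
Step 3:
                    B           M           C           G
  Initial      0.5559      0.6272       1.318       1.351
  Change      0.02772     0.04158    -0.02772    -0.01386
  Equil        0.5836      0.6688       1.291       1.337
  solve Keq expr → x = -0.01386; check Q = 21.86

Q₀ = 8.6469e+06; Q > K (proceeds reverse)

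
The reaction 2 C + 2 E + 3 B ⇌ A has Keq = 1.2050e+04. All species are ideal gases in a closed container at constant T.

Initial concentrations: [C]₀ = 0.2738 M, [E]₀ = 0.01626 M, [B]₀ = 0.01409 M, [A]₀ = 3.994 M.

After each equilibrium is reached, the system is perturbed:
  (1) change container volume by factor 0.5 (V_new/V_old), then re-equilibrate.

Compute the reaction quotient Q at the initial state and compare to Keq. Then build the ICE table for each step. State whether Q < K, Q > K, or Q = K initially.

Q₀ = 7.2039e+10 vs Keq = 1.2050e+04 ⇒ Q>K, reverse
Step 1:
                  C         E         B         A
  init       0.2738   0.01626   0.01409     3.994
  Δ          0.1998    0.1998    0.2996  -0.09988
  eq         0.4736     0.216    0.3137     3.894
  solve Keq expr → x = -0.09988; check Q = 1.2050e+04
Then change container volume by factor 0.5 (V_new/V_old).
Step 2:
                  C         E         B         A
  init       0.9471     0.432    0.6275     7.788
  Δ         -0.2183   -0.2183   -0.3274    0.1091
  eq         0.7288    0.2137       0.3     7.897
  solve Keq expr → x = 0.1091; check Q = 1.2050e+04

Q₀ = 7.2039e+10; Q > K (proceeds reverse)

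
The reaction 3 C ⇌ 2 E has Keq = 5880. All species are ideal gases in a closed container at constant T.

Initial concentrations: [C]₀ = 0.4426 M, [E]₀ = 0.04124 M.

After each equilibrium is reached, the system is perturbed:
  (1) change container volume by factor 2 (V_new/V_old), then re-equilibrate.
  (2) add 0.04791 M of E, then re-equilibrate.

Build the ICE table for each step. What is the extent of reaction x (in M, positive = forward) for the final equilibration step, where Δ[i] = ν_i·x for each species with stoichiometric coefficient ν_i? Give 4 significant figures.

Q₀ = 0.01962 vs Keq = 5880 ⇒ Q<K, forward
Step 1:
                    C           E
  Initial      0.4426     0.04124
  Change      -0.4167      0.2778
  Equil       0.02587      0.3191
  solve Keq expr → x = 0.1389; check Q = 5880
Then change container volume by factor 2 (V_new/V_old).
Step 2:
                    C           E
  Initial     0.01293      0.1595
  Change     0.003216   -0.002144
  Equil       0.01615      0.1574
  solve Keq expr → x = -0.001072; check Q = 5880
Then add 0.04791 M of E.
Step 3:
                    C           E
  Initial     0.01615      0.2053
  Change     0.003005   -0.002003
  Equil       0.01916      0.2033
  solve Keq expr → x = -0.001002; check Q = 5880

x = -0.001002 M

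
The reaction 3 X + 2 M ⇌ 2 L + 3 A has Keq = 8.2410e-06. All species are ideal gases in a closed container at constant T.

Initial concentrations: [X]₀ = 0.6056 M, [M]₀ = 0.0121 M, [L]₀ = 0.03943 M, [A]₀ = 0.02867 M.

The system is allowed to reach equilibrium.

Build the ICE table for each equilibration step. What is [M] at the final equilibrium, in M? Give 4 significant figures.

Q₀ = 0.001127 vs Keq = 8.2410e-06 ⇒ Q>K, reverse
Step 1:
                    X           M           L           A
  I            0.6056      0.0121     0.03943     0.02867
  C           0.01737     0.01158    -0.01158    -0.01737
  E             0.623     0.02368     0.02785      0.0113
  solve Keq expr → x = -0.005792; check Q = 8.2410e-06

[M]_eq = 0.02368 M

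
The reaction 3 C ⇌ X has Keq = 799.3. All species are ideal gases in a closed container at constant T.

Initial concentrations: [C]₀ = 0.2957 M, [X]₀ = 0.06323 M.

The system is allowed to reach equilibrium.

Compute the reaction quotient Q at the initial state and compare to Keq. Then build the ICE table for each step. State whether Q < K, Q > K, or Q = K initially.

Q₀ = 2.446; Q < K (proceeds forward)

Q₀ = 2.446 vs Keq = 799.3 ⇒ Q<K, forward
Step 1:
                  C         X
  Initial    0.2957   0.06323
  Change    -0.2394   0.07978
  Equil     0.05635     0.143
  solve Keq expr → x = 0.07978; check Q = 799.3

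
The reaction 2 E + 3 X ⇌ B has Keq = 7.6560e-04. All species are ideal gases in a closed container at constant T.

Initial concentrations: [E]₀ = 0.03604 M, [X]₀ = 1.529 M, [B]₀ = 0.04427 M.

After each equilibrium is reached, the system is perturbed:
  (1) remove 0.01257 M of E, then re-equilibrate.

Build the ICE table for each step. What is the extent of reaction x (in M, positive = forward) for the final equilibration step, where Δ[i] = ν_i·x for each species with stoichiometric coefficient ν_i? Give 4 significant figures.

Q₀ = 9.535 vs Keq = 7.6560e-04 ⇒ Q>K, reverse
Step 1:
                    E           X           B
  init        0.03604       1.529     0.04427
  Δ           0.08843      0.1326    -0.04422
  eq           0.1245       1.662  5.4420e-05
  solve Keq expr → x = -0.04422; check Q = 7.6560e-04
Then remove 0.01257 M of E.
Step 2:
                    E           X           B
  init         0.1119       1.662  5.4420e-05
  Δ        2.0835e-05  3.1253e-05 -1.0418e-05
  eq           0.1119       1.662  4.4002e-05
  solve Keq expr → x = -1.0418e-05; check Q = 7.6560e-04

x = -1.0418e-05 M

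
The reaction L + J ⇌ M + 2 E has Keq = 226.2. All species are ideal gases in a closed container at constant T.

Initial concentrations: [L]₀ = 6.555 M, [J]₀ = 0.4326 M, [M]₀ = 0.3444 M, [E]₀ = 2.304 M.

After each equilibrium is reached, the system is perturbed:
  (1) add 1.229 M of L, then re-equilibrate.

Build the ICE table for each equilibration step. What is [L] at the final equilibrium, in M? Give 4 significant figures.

[L]_eq = 7.356 M

Q₀ = 0.6447 vs Keq = 226.2 ⇒ Q<K, forward
Step 1:
                   L          J          M          E
  init         6.555     0.4326     0.3444      2.304
  Δ           -0.427     -0.427      0.427     0.8541
  eq           6.128   0.005551     0.7714      3.158
  solve Keq expr → x = 0.427; check Q = 226.2
Then add 1.229 M of L.
Step 2:
                   L          J          M          E
  init         7.357   0.005551     0.7714      3.158
  Δ       -9.1583e-04 -9.1583e-04 9.1583e-04   0.001832
  eq           7.356   0.004635     0.7724       3.16
  solve Keq expr → x = 9.1583e-04; check Q = 226.2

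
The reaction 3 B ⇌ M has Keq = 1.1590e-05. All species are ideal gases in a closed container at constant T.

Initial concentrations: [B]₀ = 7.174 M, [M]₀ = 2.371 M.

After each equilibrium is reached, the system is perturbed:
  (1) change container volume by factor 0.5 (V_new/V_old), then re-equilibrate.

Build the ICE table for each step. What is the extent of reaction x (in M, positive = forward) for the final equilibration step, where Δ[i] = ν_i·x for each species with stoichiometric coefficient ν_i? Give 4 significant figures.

Q₀ = 0.006422 vs Keq = 1.1590e-05 ⇒ Q>K, reverse
Step 1:
                  B         M
  I           7.174     2.371
  C           7.014    -2.338
  E           14.19    0.0331
  solve Keq expr → x = -2.338; check Q = 1.1590e-05
Then change container volume by factor 0.5 (V_new/V_old).
Step 2:
                  B         M
  I           28.38    0.0662
  C         -0.5504    0.1835
  E           27.82    0.2497
  solve Keq expr → x = 0.1835; check Q = 1.1590e-05

x = 0.1835 M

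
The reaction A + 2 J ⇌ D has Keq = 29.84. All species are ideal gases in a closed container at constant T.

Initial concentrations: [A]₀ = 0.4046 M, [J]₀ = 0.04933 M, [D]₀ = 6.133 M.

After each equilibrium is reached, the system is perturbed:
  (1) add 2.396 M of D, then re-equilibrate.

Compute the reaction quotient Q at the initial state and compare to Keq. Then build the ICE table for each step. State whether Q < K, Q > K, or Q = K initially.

Q₀ = 6229 vs Keq = 29.84 ⇒ Q>K, reverse
Step 1:
                   A          J          D
  Initial     0.4046    0.04933      6.133
  Change      0.2498     0.4996    -0.2498
  Equil       0.6544     0.5489      5.883
  solve Keq expr → x = -0.2498; check Q = 29.84
Then add 2.396 M of D.
Step 2:
                   A          J          D
  Initial     0.6544     0.5489      8.279
  Change     0.04068    0.08135   -0.04068
  Equil       0.6951     0.6303      8.239
  solve Keq expr → x = -0.04068; check Q = 29.84

Q₀ = 6229; Q > K (proceeds reverse)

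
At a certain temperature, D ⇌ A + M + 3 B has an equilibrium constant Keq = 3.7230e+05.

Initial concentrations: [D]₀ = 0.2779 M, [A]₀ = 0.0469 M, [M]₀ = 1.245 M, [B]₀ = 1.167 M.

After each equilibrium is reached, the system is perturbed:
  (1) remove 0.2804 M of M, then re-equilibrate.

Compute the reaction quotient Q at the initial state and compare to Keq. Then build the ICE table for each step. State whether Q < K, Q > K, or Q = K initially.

Q₀ = 0.3339; Q < K (proceeds forward)

Q₀ = 0.3339 vs Keq = 3.7230e+05 ⇒ Q<K, forward
Step 1:
                   D          A          M          B
  Initial     0.2779     0.0469      1.245      1.167
  Change     -0.2779     0.2779     0.2779     0.8337
  Equil   1.0639e-05     0.3248      1.523      2.001
  solve Keq expr → x = 0.2779; check Q = 3.7230e+05
Then remove 0.2804 M of M.
Step 2:
                   D          A          M          B
  Initial 1.0639e-05     0.3248      1.242      2.001
  Change  -1.9588e-06 1.9588e-06 1.9588e-06 5.8763e-06
  Equil   8.6803e-06     0.3248      1.242      2.001
  solve Keq expr → x = 1.9588e-06; check Q = 3.7230e+05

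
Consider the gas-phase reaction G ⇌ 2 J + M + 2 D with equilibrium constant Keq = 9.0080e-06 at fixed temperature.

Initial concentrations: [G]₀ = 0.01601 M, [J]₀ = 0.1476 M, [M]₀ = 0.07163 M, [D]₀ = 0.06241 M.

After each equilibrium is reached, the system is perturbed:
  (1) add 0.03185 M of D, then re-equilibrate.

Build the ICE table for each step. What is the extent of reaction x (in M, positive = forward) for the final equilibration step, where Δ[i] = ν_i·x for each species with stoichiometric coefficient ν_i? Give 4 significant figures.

x = -0.009812 M

Q₀ = 3.7965e-04 vs Keq = 9.0080e-06 ⇒ Q>K, reverse
Step 1:
                  G         J         M         D
  I         0.01601    0.1476   0.07163   0.06241
  C          0.0197  -0.03941   -0.0197  -0.03941
  E         0.03571    0.1082   0.05193     0.023
  solve Keq expr → x = -0.0197; check Q = 9.0080e-06
Then add 0.03185 M of D.
Step 2:
                  G         J         M         D
  I         0.03571    0.1082   0.05193   0.05485
  C        0.009812  -0.01962 -0.009812  -0.01962
  E         0.04552   0.08857   0.04212   0.03523
  solve Keq expr → x = -0.009812; check Q = 9.0080e-06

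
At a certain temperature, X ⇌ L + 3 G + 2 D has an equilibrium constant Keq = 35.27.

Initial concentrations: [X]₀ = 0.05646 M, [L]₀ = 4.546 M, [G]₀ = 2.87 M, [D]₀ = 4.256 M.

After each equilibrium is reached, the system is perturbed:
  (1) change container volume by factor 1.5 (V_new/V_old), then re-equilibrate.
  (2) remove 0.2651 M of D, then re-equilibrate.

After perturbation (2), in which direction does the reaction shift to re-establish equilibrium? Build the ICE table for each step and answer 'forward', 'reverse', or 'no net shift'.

Q₀ = 3.4478e+04 vs Keq = 35.27 ⇒ Q>K, reverse
Step 1:
                  X         L         G         D
  Initial   0.05646     4.546      2.87     4.256
  Change     0.6548   -0.6548    -1.964     -1.31
  Equil      0.7113     3.891    0.9056     2.946
  solve Keq expr → x = -0.6548; check Q = 35.27
Then change container volume by factor 1.5 (V_new/V_old).
Step 2:
                  X         L         G         D
  Initial    0.4742     2.594    0.6037     1.964
  Change     -0.124     0.124    0.3719    0.2479
  Equil      0.3502     2.718    0.9756     2.212
  solve Keq expr → x = 0.124; check Q = 35.27
Then remove 0.2651 M of D.
Step 3:
                  X         L         G         D
  Initial    0.3502     2.718    0.9756     1.947
  Change   -0.01784   0.01784   0.05351   0.03567
  Equil      0.3324     2.736     1.029     1.983
  solve Keq expr → x = 0.01784; check Q = 35.27

Direction: forward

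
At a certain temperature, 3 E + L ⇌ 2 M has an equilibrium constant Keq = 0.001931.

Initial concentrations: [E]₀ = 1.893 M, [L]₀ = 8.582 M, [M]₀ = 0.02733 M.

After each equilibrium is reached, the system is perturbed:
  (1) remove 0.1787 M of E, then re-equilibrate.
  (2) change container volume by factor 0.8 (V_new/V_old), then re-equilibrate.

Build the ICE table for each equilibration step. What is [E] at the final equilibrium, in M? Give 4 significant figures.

[E]_eq = 1.713 M

Q₀ = 1.2830e-05 vs Keq = 0.001931 ⇒ Q<K, forward
Step 1:
                   E          L          M
  init         1.893      8.582    0.02733
  Δ          -0.3329     -0.111     0.2219
  eq            1.56      8.471     0.2492
  solve Keq expr → x = 0.111; check Q = 0.001931
Then remove 0.1787 M of E.
Step 2:
                   E          L          M
  init         1.381      8.471     0.2492
  Δ          0.04628    0.01543   -0.03085
  eq           1.428      8.486     0.2184
  solve Keq expr → x = -0.01543; check Q = 0.001931
Then change container volume by factor 0.8 (V_new/V_old).
Step 3:
                   E          L          M
  init         1.785      10.61      0.273
  Δ         -0.07141    -0.0238    0.04761
  eq           1.713      10.58     0.3206
  solve Keq expr → x = 0.0238; check Q = 0.001931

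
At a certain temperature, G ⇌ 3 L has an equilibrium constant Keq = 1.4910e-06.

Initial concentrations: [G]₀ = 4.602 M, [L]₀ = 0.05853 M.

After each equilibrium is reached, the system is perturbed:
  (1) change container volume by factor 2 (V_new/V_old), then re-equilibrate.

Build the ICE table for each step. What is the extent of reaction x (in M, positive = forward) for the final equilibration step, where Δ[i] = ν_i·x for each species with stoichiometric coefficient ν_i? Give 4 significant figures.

x = 0.001861 M

Q₀ = 4.3570e-05 vs Keq = 1.4910e-06 ⇒ Q>K, reverse
Step 1:
                   G          L
  I            4.602    0.05853
  C          0.01317   -0.03951
  E            4.615    0.01902
  solve Keq expr → x = -0.01317; check Q = 1.4910e-06
Then change container volume by factor 2 (V_new/V_old).
Step 2:
                   G          L
  I            2.308    0.00951
  C        -0.001861   0.005582
  E            2.306    0.01509
  solve Keq expr → x = 0.001861; check Q = 1.4910e-06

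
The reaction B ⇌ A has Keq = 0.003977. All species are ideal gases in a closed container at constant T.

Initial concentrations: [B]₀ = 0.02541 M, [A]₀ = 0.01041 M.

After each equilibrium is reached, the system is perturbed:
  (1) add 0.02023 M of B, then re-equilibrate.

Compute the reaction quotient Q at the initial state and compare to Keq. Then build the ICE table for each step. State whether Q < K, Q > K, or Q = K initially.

Q₀ = 0.4097; Q > K (proceeds reverse)

Q₀ = 0.4097 vs Keq = 0.003977 ⇒ Q>K, reverse
Step 1:
                   B          A
  init       0.02541    0.01041
  Δ          0.01027   -0.01027
  eq         0.03568 1.4189e-04
  solve Keq expr → x = -0.01027; check Q = 0.003977
Then add 0.02023 M of B.
Step 2:
                   B          A
  init       0.05591 1.4189e-04
  Δ       -8.0136e-05 8.0136e-05
  eq         0.05583 2.2203e-04
  solve Keq expr → x = 8.0136e-05; check Q = 0.003977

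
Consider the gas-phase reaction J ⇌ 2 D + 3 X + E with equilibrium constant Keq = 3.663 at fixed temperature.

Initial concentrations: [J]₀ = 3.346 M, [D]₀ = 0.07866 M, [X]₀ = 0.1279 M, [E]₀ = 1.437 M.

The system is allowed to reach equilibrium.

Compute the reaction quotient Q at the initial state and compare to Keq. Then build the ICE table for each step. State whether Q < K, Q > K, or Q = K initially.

Q₀ = 5.5597e-06; Q < K (proceeds forward)

Q₀ = 5.5597e-06 vs Keq = 3.663 ⇒ Q<K, forward
Step 1:
                  J         D         X         E
  I           3.346   0.07866    0.1279     1.437
  C         -0.5069     1.014     1.521    0.5069
  E           2.839     1.093     1.649     1.944
  solve Keq expr → x = 0.5069; check Q = 3.663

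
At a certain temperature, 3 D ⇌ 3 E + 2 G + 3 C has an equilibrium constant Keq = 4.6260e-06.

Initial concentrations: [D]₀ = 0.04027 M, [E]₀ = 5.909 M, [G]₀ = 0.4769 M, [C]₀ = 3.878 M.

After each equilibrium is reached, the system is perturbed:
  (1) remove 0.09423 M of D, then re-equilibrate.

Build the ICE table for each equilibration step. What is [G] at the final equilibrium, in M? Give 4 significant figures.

Q₀ = 4.1906e+07 vs Keq = 4.6260e-06 ⇒ Q>K, reverse
Step 1:
                    D           E           G           C
  init        0.04027       5.909      0.4769       3.878
  Δ            0.7153     -0.7153     -0.4769     -0.7153
  eq           0.7556       5.194  2.1220e-05       3.163
  solve Keq expr → x = -0.2384; check Q = 4.6260e-06
Then remove 0.09423 M of D.
Step 2:
                    D           E           G           C
  init         0.6614       5.194  2.1220e-05       3.163
  Δ        5.7641e-06 -5.7641e-06 -3.8427e-06 -5.7641e-06
  eq           0.6614       5.194  1.7377e-05       3.163
  solve Keq expr → x = -1.9214e-06; check Q = 4.6260e-06

[G]_eq = 1.7377e-05 M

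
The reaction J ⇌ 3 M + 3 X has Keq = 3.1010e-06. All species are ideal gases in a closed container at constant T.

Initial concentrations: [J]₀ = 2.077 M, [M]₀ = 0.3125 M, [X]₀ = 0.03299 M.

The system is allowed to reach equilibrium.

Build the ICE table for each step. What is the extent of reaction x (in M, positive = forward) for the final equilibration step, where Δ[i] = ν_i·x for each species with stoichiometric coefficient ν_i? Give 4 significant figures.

x = 0.007495 M

Q₀ = 5.2755e-07 vs Keq = 3.1010e-06 ⇒ Q<K, forward
Step 1:
                  J         M         X
  I           2.077    0.3125   0.03299
  C       -0.007495   0.02249   0.02249
  E            2.07     0.335   0.05548
  solve Keq expr → x = 0.007495; check Q = 3.1010e-06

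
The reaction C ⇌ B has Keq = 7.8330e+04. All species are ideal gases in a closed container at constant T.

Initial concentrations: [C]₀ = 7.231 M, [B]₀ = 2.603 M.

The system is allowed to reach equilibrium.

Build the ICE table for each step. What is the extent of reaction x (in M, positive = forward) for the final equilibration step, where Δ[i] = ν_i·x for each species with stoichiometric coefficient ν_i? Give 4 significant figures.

x = 7.231 M

Q₀ = 0.36 vs Keq = 7.8330e+04 ⇒ Q<K, forward
Step 1:
                   C          B
  I            7.231      2.603
  C           -7.231      7.231
  E       1.2554e-04      9.834
  solve Keq expr → x = 7.231; check Q = 7.8330e+04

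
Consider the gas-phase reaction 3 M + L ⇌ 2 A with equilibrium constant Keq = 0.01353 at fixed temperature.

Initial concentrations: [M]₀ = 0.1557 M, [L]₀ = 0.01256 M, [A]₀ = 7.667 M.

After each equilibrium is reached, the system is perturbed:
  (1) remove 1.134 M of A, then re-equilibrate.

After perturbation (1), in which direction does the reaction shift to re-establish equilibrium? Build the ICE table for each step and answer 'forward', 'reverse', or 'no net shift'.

Q₀ = 1.2399e+06 vs Keq = 0.01353 ⇒ Q>K, reverse
Step 1:
                   M          L          A
  I           0.1557    0.01256      7.667
  C            6.745      2.248     -4.497
  E            6.901      2.261       3.17
  solve Keq expr → x = -2.248; check Q = 0.01353
Then remove 1.134 M of A.
Step 2:
                   M          L          A
  I            6.901      2.261      2.036
  C          -0.7363    -0.2454     0.4909
  E            6.164      2.015      2.527
  solve Keq expr → x = 0.2454; check Q = 0.01353

Direction: forward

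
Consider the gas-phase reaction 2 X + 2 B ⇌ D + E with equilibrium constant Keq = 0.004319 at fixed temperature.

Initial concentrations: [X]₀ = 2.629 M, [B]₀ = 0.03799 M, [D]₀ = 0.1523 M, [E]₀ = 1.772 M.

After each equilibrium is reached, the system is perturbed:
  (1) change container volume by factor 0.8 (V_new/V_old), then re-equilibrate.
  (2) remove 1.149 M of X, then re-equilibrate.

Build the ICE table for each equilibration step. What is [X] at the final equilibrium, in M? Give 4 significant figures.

[X]_eq = 2.513 M

Q₀ = 27.05 vs Keq = 0.004319 ⇒ Q>K, reverse
Step 1:
                    X           B           D           E
  init          2.629     0.03799      0.1523       1.772
  Δ            0.2994      0.2994     -0.1497     -0.1497
  eq            2.928      0.3374    0.002599       1.622
  solve Keq expr → x = -0.1497; check Q = 0.004319
Then change container volume by factor 0.8 (V_new/V_old).
Step 2:
                    X           B           D           E
  init          3.661      0.4217    0.003249       2.028
  Δ         -0.003461   -0.003461    0.001731    0.001731
  eq            3.657      0.4183    0.004979        2.03
  solve Keq expr → x = 0.001731; check Q = 0.004319
Then remove 1.149 M of X.
Step 3:
                    X           B           D           E
  init          2.508      0.4183    0.004979        2.03
  Δ          0.005133    0.005133   -0.002567   -0.002567
  eq            2.513      0.4234    0.002413       2.027
  solve Keq expr → x = -0.002567; check Q = 0.004319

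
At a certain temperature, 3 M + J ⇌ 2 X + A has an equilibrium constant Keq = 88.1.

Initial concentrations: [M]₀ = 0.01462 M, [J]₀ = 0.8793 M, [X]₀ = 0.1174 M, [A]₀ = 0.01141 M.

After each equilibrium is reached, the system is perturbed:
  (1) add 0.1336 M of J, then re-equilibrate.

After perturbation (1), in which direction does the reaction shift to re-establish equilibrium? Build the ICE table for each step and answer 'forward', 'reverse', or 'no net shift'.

Q₀ = 57.23 vs Keq = 88.1 ⇒ Q<K, forward
Step 1:
                    M           J           X           A
  Initial     0.01462      0.8793      0.1174     0.01141
  Change    -0.001671 -5.5706e-04    0.001114  5.5706e-04
  Equil       0.01295      0.8787      0.1185     0.01197
  solve Keq expr → x = 5.5706e-04; check Q = 88.1
Then add 0.1336 M of J.
Step 2:
                    M           J           X           A
  Initial     0.01295       1.012      0.1185     0.01197
  Change  -5.1350e-04 -1.7117e-04  3.4233e-04  1.7117e-04
  Equil       0.01244       1.012      0.1189     0.01214
  solve Keq expr → x = 1.7117e-04; check Q = 88.1

Direction: forward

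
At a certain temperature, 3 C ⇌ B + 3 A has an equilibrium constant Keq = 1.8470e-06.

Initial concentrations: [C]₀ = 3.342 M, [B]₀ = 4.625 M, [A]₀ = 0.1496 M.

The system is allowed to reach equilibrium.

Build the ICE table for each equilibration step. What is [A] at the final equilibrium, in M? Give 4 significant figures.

[A]_eq = 0.0256 M

Q₀ = 4.1485e-04 vs Keq = 1.8470e-06 ⇒ Q>K, reverse
Step 1:
                    C           B           A
  Initial       3.342       4.625      0.1496
  Change        0.124    -0.04133      -0.124
  Equil         3.466       4.584      0.0256
  solve Keq expr → x = -0.04133; check Q = 1.8470e-06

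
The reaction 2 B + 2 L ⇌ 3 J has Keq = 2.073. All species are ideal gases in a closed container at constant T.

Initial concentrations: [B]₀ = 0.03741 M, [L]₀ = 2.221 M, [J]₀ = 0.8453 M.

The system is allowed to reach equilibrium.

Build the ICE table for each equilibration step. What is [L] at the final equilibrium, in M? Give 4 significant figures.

Q₀ = 87.49 vs Keq = 2.073 ⇒ Q>K, reverse
Step 1:
                  B         L         J
  Initial   0.03741     2.221    0.8453
  Change     0.1222    0.1222   -0.1833
  Equil      0.1596     2.343     0.662
  solve Keq expr → x = -0.06111; check Q = 2.073

[L]_eq = 2.343 M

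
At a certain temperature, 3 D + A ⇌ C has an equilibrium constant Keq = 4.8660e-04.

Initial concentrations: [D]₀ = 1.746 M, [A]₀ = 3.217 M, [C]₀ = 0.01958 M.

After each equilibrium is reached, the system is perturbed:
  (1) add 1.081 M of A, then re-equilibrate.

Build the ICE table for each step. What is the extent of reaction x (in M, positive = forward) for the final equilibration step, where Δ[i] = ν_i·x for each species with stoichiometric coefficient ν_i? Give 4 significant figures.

x = 0.002785 M

Q₀ = 0.001143 vs Keq = 4.8660e-04 ⇒ Q>K, reverse
Step 1:
                   D          A          C
  init         1.746      3.217    0.01958
  Δ          0.03224    0.01075   -0.01075
  eq           1.778      3.228   0.008832
  solve Keq expr → x = -0.01075; check Q = 4.8660e-04
Then add 1.081 M of A.
Step 2:
                   D          A          C
  init         1.778      4.309   0.008832
  Δ        -0.008355  -0.002785   0.002785
  eq            1.77      4.306    0.01162
  solve Keq expr → x = 0.002785; check Q = 4.8660e-04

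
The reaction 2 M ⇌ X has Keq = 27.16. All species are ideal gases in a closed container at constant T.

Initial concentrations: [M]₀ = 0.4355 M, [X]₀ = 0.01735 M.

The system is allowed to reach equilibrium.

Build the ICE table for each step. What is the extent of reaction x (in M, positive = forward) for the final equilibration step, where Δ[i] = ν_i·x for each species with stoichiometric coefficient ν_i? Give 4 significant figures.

Q₀ = 0.09148 vs Keq = 27.16 ⇒ Q<K, forward
Step 1:
                  M         X
  I          0.4355   0.01735
  C         -0.3512    0.1756
  E         0.08429     0.193
  solve Keq expr → x = 0.1756; check Q = 27.16

x = 0.1756 M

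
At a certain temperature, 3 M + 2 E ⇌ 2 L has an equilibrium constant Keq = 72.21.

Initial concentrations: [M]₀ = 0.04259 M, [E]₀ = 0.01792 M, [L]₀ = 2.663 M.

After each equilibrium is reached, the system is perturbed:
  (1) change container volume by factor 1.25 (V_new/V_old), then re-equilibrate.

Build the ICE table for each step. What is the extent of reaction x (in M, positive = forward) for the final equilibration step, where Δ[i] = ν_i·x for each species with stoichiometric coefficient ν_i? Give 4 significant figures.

Q₀ = 2.8585e+08 vs Keq = 72.21 ⇒ Q>K, reverse
Step 1:
                  M         E         L
  I         0.04259   0.01792     2.663
  C          0.6522    0.4348   -0.4348
  E          0.6948    0.4527     2.228
  solve Keq expr → x = -0.2174; check Q = 72.21
Then change container volume by factor 1.25 (V_new/V_old).
Step 2:
                  M         E         L
  I          0.5559    0.3622     1.783
  C         0.07206   0.04804  -0.04804
  E          0.6279    0.4102     1.735
  solve Keq expr → x = -0.02402; check Q = 72.21

x = -0.02402 M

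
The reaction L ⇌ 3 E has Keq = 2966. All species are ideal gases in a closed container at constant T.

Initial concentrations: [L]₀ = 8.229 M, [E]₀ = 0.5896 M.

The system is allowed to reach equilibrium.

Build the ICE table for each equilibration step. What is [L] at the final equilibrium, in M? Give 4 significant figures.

[L]_eq = 2.198 M

Q₀ = 0.02491 vs Keq = 2966 ⇒ Q<K, forward
Step 1:
                  L         E
  I           8.229    0.5896
  C          -6.031     18.09
  E           2.198     18.68
  solve Keq expr → x = 6.031; check Q = 2966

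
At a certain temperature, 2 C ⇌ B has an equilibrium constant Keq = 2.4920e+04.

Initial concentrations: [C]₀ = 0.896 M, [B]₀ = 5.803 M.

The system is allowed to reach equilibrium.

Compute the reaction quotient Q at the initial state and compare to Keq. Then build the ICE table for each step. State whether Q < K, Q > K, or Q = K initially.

Q₀ = 7.228; Q < K (proceeds forward)

Q₀ = 7.228 vs Keq = 2.4920e+04 ⇒ Q<K, forward
Step 1:
                   C          B
  Initial      0.896      5.803
  Change     -0.8802     0.4401
  Equil      0.01583      6.243
  solve Keq expr → x = 0.4401; check Q = 2.4920e+04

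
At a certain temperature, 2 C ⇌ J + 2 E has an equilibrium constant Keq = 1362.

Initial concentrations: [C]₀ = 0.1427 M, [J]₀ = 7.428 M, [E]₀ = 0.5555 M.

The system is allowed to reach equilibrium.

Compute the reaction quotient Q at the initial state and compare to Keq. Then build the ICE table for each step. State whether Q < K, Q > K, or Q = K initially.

Q₀ = 112.6; Q < K (proceeds forward)

Q₀ = 112.6 vs Keq = 1362 ⇒ Q<K, forward
Step 1:
                  C         J         E
  Initial    0.1427     7.428    0.5555
  Change   -0.09454   0.04727   0.09454
  Equil     0.04816     7.475      0.65
  solve Keq expr → x = 0.04727; check Q = 1362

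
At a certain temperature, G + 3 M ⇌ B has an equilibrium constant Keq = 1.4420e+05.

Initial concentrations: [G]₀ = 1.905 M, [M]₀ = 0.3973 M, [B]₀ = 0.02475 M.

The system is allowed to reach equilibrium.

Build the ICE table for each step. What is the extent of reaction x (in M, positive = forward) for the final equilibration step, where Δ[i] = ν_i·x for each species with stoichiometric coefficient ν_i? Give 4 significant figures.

Q₀ = 0.2072 vs Keq = 1.4420e+05 ⇒ Q<K, forward
Step 1:
                  G         M         B
  init        1.905    0.3973   0.02475
  Δ         -0.1296   -0.3889    0.1296
  eq          1.775  0.008448    0.1544
  solve Keq expr → x = 0.1296; check Q = 1.4420e+05

x = 0.1296 M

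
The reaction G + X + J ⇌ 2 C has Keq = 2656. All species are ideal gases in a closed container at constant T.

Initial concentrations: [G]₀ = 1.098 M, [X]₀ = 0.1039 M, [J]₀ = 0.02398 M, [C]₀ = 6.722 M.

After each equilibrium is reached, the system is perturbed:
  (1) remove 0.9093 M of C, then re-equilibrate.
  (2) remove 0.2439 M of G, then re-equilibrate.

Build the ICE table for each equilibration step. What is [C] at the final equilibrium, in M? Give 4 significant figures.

[C]_eq = 5.696 M

Q₀ = 1.6517e+04 vs Keq = 2656 ⇒ Q>K, reverse
Step 1:
                  G         X         J         C
  Initial     1.098    0.1039   0.02398     6.722
  Change    0.06151   0.06151   0.06151    -0.123
  Equil        1.16    0.1654   0.08549     6.599
  solve Keq expr → x = -0.06151; check Q = 2656
Then remove 0.9093 M of C.
Step 2:
                  G         X         J         C
  Initial      1.16    0.1654   0.08549      5.69
  Change   -0.01433  -0.01433  -0.01433   0.02865
  Equil       1.145    0.1511   0.07116     5.718
  solve Keq expr → x = 0.01433; check Q = 2656
Then remove 0.2439 M of G.
Step 3:
                  G         X         J         C
  Initial    0.9013    0.1511   0.07116     5.718
  Change    0.01128   0.01128   0.01128  -0.02256
  Equil      0.9126    0.1624   0.08244     5.696
  solve Keq expr → x = -0.01128; check Q = 2656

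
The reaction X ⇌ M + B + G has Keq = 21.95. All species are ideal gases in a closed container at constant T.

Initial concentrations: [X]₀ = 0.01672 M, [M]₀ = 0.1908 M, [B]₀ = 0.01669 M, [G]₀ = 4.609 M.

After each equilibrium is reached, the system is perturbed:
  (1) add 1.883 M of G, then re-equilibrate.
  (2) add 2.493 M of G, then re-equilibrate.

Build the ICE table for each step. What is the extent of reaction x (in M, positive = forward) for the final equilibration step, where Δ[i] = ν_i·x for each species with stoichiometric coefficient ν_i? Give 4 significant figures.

Q₀ = 0.8778 vs Keq = 21.95 ⇒ Q<K, forward
Step 1:
                  X         M         B         G
  Initial   0.01672    0.1908   0.01669     4.609
  Change   -0.01533   0.01533   0.01533   0.01533
  Equil     0.00139    0.2061   0.03202     4.624
  solve Keq expr → x = 0.01533; check Q = 21.95
Then add 1.883 M of G.
Step 2:
                  X         M         B         G
  Initial   0.00139    0.2061   0.03202     6.507
  Change  5.2879e-04 -5.2879e-04 -5.2879e-04 -5.2879e-04
  Equil    0.001919    0.2056   0.03149     6.507
  solve Keq expr → x = -5.2879e-04; check Q = 21.95
Then add 2.493 M of G.
Step 3:
                  X         M         B         G
  Initial  0.001919    0.2056   0.03149         9
  Change  6.7019e-04 -6.7019e-04 -6.7019e-04 -6.7019e-04
  Equil    0.002589    0.2049   0.03082     8.999
  solve Keq expr → x = -6.7019e-04; check Q = 21.95

x = -6.7019e-04 M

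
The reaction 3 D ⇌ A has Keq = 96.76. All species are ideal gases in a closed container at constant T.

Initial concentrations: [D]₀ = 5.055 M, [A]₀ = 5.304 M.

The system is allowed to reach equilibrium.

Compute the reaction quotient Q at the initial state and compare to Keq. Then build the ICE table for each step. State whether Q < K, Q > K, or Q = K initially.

Q₀ = 0.04106; Q < K (proceeds forward)

Q₀ = 0.04106 vs Keq = 96.76 ⇒ Q<K, forward
Step 1:
                    D           A
  init          5.055       5.304
  Δ            -4.641       1.547
  eq           0.4137       6.851
  solve Keq expr → x = 1.547; check Q = 96.76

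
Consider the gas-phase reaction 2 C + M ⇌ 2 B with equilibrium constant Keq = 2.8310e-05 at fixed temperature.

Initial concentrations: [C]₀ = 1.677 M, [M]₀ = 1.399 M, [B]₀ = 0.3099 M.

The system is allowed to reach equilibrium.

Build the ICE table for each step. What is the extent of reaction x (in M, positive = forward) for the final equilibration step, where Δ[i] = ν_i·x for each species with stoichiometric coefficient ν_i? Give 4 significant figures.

Q₀ = 0.02441 vs Keq = 2.8310e-05 ⇒ Q>K, reverse
Step 1:
                   C          M          B
  Initial      1.677      1.399     0.3099
  Change      0.2968     0.1484    -0.2968
  Equil        1.974      1.547    0.01306
  solve Keq expr → x = -0.1484; check Q = 2.8310e-05

x = -0.1484 M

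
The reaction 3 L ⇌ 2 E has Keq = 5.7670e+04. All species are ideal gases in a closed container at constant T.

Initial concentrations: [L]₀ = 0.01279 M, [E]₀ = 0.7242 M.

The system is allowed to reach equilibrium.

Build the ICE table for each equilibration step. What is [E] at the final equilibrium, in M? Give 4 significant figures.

Q₀ = 2.5067e+05 vs Keq = 5.7670e+04 ⇒ Q>K, reverse
Step 1:
                   L          E
  Initial    0.01279     0.7242
  Change    0.007981  -0.005321
  Equil      0.02077     0.7189
  solve Keq expr → x = -0.00266; check Q = 5.7670e+04

[E]_eq = 0.7189 M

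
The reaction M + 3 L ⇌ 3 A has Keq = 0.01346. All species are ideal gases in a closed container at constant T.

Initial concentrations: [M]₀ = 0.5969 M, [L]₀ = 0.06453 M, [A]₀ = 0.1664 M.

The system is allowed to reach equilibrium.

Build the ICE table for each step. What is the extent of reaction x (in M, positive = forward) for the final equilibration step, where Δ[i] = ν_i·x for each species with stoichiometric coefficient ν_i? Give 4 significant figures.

x = -0.04238 M

Q₀ = 28.73 vs Keq = 0.01346 ⇒ Q>K, reverse
Step 1:
                  M         L         A
  Initial    0.5969   0.06453    0.1664
  Change    0.04238    0.1271   -0.1271
  Equil      0.6393    0.1917   0.03927
  solve Keq expr → x = -0.04238; check Q = 0.01346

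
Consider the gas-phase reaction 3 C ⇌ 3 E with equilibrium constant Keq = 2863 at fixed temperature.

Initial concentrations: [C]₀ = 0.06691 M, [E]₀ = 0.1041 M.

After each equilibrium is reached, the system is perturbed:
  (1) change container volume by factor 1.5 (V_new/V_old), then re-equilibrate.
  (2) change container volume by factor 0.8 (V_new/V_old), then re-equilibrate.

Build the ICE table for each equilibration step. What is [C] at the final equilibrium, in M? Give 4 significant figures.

[C]_eq = 0.009376 M

Q₀ = 3.766 vs Keq = 2863 ⇒ Q<K, forward
Step 1:
                   C          E
  init       0.06691     0.1041
  Δ         -0.05566    0.05566
  eq         0.01125     0.1598
  solve Keq expr → x = 0.01855; check Q = 2863
Then change container volume by factor 1.5 (V_new/V_old).
Step 2:
                   C          E
  init      0.007501     0.1065
  Δ                0          0
  eq        0.007501     0.1065
  solve Keq expr → x = 0; check Q = 2863
Then change container volume by factor 0.8 (V_new/V_old).
Step 3:
                   C          E
  init      0.009376     0.1331
  Δ                0          0
  eq        0.009376     0.1331
  solve Keq expr → x = 0; check Q = 2863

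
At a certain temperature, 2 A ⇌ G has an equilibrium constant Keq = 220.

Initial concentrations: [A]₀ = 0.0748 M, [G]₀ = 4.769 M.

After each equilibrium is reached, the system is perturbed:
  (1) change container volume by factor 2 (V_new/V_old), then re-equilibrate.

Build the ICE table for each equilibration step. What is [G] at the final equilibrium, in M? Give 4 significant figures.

[G]_eq = 2.352 M

Q₀ = 852.4 vs Keq = 220 ⇒ Q>K, reverse
Step 1:
                  A         G
  I          0.0748     4.769
  C         0.07188  -0.03594
  E          0.1467     4.733
  solve Keq expr → x = -0.03594; check Q = 220
Then change container volume by factor 2 (V_new/V_old).
Step 2:
                  A         G
  I         0.07334     2.367
  C         0.03005  -0.01502
  E          0.1034     2.352
  solve Keq expr → x = -0.01502; check Q = 220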